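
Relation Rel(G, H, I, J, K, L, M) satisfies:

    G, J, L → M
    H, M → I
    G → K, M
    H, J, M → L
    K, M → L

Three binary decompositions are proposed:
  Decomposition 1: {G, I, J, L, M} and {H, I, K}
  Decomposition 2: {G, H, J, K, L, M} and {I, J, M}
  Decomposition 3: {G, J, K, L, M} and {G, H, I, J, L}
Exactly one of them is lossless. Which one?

Decomposition 3

Decomposition 1: common = {I}, closure = {I} → lossy.
Decomposition 2: common = {J, M}, closure = {J, M} → lossy.
Decomposition 3: common = {G, J, L}, closure = {G, J, K, L, M} → lossless.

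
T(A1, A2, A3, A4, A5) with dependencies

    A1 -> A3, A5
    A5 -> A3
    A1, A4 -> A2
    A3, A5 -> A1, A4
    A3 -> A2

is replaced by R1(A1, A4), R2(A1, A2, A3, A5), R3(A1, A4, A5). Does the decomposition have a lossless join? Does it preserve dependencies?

lossless and dependency-preserving

Lossless test (chase): Rows 1 and 2 agree on A1; apply A1→A3, A5 and equate their A3, A5 entries. Rows 1 and 3 agree on A1; apply A1→A3, A5 and equate their A3, A5 entries. Rows 1 and 3 agree on A1, A4; apply A1, A4→A2 and equate their A2 entries. Rows 1 and 2 agree on A3, A5; apply A3, A5→A1, A4 and equate their A1, A4 entries. Rows 1 and 2 agree on A3; apply A3→A2 and equate their A2 entries. Row 1 is now all distinguished symbols — the join is lossless.
Dependency preservation: A1, A4 → A2; A3, A5 → A1, A4 are not contained in any single fragment, but the restricted closure of each left-hand side across the fragments still reaches the right-hand side; the remaining FDs each lie inside some fragment. All dependencies are preserved.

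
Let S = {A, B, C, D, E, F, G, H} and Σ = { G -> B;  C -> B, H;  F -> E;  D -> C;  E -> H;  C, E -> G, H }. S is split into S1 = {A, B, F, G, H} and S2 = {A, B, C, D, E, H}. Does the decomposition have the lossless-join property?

No

Common attributes: S1 ∩ S2 = {A, B, H}.
No dependency enlarges {A, B, H}, so (A, B, H)⁺ = {A, B, H}.
The closure contains neither all of S1 = {A, B, F, G, H} nor all of S2 = {A, B, C, D, E, H}, so the common attributes are not a superkey of either fragment. The join is lossy.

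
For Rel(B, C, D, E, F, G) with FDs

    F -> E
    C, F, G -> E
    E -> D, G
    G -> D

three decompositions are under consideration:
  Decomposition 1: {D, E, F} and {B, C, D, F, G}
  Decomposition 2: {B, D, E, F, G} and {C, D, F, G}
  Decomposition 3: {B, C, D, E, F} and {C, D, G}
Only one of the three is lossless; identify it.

Decomposition 1: common = {D, F}, closure = {D, E, F, G} → lossless.
Decomposition 2: common = {D, F, G}, closure = {D, E, F, G} → lossy.
Decomposition 3: common = {C, D}, closure = {C, D} → lossy.

Decomposition 1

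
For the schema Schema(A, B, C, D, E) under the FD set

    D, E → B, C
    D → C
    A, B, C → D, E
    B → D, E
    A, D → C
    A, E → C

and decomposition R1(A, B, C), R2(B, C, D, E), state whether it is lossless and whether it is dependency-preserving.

Lossless test: (B, C)⁺ = {B, C, D, E}, which contains all of one fragment — lossless.
Dependency preservation: the restricted closure of {A, E} across the fragments never reaches {C}, so A, E → C cannot be enforced without a join — not preserved.

lossless but not dependency-preserving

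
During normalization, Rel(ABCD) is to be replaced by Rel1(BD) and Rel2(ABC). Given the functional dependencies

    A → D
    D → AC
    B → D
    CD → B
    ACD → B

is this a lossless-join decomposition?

Common attributes: Rel1 ∩ Rel2 = {B}.
Closure of {B}: B → D applies, adding D; D → AC applies, adding AC. So (B)⁺ = {ABCD}.
This closure contains every attribute of Rel1, so Rel1 ∩ Rel2 → Rel1. The join is lossless.

Yes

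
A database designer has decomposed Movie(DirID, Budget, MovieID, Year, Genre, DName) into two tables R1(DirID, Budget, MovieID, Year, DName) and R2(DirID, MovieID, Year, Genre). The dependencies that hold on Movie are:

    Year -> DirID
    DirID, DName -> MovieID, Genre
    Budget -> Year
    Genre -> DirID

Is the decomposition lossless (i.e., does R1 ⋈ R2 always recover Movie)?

Common attributes: R1 ∩ R2 = {DirID, MovieID, Year}.
No dependency enlarges {DirID, MovieID, Year}, so (DirID, MovieID, Year)⁺ = {DirID, MovieID, Year}.
The closure contains neither all of R1 = {DirID, Budget, MovieID, Year, DName} nor all of R2 = {DirID, MovieID, Year, Genre}, so the common attributes are not a superkey of either fragment. The join is lossy.

No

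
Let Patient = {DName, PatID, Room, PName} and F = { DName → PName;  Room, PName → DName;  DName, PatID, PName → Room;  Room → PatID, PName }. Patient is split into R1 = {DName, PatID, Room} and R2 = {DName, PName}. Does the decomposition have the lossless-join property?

Yes

Common attributes: R1 ∩ R2 = {DName}.
Closure of {DName}: DName → PName applies, adding PName. So (DName)⁺ = {DName, PName}.
This closure contains every attribute of R2, so R1 ∩ R2 → R2. The join is lossless.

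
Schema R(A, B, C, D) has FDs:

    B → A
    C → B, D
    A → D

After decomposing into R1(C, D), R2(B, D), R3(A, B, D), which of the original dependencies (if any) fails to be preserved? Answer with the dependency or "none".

C → B, D

Check C → B, D: no single fragment contains all of {B, C, D}, and the restricted closure of {C} across the fragments never reaches {B, D}.
B → A is preserved.
A → D is preserved.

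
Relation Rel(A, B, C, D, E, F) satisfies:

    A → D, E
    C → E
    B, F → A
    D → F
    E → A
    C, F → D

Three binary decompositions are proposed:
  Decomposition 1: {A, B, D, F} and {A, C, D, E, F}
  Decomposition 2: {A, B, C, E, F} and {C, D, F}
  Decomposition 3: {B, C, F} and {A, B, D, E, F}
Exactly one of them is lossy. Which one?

Decomposition 1

Decomposition 1: common = {A, D, F}, closure = {A, D, E, F} → lossy.
Decomposition 2: common = {C, F}, closure = {A, C, D, E, F} → lossless.
Decomposition 3: common = {B, F}, closure = {A, B, D, E, F} → lossless.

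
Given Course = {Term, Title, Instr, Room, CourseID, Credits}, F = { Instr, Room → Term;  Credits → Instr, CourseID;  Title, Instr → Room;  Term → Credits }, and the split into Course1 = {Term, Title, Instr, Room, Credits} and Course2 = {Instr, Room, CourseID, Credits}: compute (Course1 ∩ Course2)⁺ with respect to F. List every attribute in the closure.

Course1 ∩ Course2 = {Instr, Room, Credits}.
Instr, Room → Term applies, adding Term
Credits → Instr, CourseID applies, adding CourseID
Closure: {Term, Instr, Room, CourseID, Credits}.

Term, Instr, Room, CourseID, Credits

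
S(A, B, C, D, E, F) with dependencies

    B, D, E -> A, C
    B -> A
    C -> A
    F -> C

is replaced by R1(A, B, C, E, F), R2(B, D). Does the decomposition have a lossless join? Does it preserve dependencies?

lossy and not dependency-preserving

Lossless test: (B)⁺ = {A, B}, which is a superkey of neither fragment — lossy.
Dependency preservation: the restricted closure of {B, D, E} across the fragments never reaches {A, C}, so B, D, E → A, C cannot be enforced without a join — not preserved.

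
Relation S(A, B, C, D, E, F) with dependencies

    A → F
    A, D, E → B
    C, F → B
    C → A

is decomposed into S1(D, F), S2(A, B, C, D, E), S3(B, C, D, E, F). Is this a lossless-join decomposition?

Chase test. Columns are A, B, C, D, E, F; row i has aⱼ where attribute j ∈ Si, else bᵢⱼ.
Initial tableau (one row per fragment):
  row 1: b11 b12 b13 a4 b15 a6
  row 2: a1 a2 a3 a4 a5 b26
  row 3: b31 a2 a3 a4 a5 a6
Rows 2 and 3 agree on C; apply C→A and equate their A entries.
Rows 2 and 3 agree on A; apply A→F and equate their F entries.
Row 2 is now all distinguished symbols — the join is lossless.

Yes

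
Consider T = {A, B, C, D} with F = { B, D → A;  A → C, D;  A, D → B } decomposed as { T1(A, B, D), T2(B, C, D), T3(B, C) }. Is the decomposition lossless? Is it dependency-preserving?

lossless and dependency-preserving

Lossless test (chase): Rows 1 and 2 agree on B, D; apply B, D→A and equate their A entries. Rows 1 and 2 agree on A; apply A→C, D and equate their C, D entries. Row 1 is now all distinguished symbols — the join is lossless.
Dependency preservation: A → C, D is not contained in any single fragment, but the restricted closure of its left-hand side across the fragments still reaches the right-hand side; the remaining FDs each lie inside some fragment. All dependencies are preserved.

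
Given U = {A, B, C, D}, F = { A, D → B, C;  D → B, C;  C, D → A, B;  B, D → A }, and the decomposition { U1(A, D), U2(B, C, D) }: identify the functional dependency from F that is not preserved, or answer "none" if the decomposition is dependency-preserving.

none

A, D → B, C: restricted closure across fragments reaches B, C.
D → B, C lies within U2.
C, D → A, B: restricted closure across fragments reaches A, B.
B, D → A: restricted closure across fragments reaches A.
Every dependency is enforceable on the fragments, so the decomposition is dependency-preserving.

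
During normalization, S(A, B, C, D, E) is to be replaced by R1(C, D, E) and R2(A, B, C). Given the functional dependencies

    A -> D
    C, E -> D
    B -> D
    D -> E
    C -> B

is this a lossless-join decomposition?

Yes

Common attributes: R1 ∩ R2 = {C}.
Closure of {C}: C → B applies, adding B; B → D applies, adding D; D → E applies, adding E. So (C)⁺ = {B, C, D, E}.
This closure contains every attribute of R1, so R1 ∩ R2 → R1. The join is lossless.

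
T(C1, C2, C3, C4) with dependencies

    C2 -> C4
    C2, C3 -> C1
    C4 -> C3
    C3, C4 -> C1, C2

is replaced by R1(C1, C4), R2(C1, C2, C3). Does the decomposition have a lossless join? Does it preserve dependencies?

lossy and not dependency-preserving

Lossless test: (C1)⁺ = {C1}, which is a superkey of neither fragment — lossy.
Dependency preservation: the restricted closure of {C2} across the fragments never reaches {C4}, so C2 → C4 cannot be enforced without a join — not preserved.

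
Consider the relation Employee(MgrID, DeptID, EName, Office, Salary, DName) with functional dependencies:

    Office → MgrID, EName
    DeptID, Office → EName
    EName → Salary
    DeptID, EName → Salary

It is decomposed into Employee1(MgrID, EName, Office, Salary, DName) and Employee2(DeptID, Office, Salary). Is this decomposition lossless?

Common attributes: Employee1 ∩ Employee2 = {Office, Salary}.
Closure of {Office, Salary}: Office → MgrID, EName applies, adding MgrID, EName. So (Office, Salary)⁺ = {MgrID, EName, Office, Salary}.
The closure contains neither all of Employee1 = {MgrID, EName, Office, Salary, DName} nor all of Employee2 = {DeptID, Office, Salary}, so the common attributes are not a superkey of either fragment. The join is lossy.

No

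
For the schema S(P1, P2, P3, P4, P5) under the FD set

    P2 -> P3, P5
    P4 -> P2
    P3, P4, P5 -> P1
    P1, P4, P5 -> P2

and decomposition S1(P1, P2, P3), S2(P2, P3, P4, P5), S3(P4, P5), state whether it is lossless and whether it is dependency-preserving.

lossy and not dependency-preserving

Lossless test (chase): Rows 1 and 2 agree on P2; apply P2→P3, P5 and equate their P3, P5 entries. Rows 2 and 3 agree on P4; apply P4→P2 and equate their P2 entries. Rows 1 and 3 agree on P2; apply P2→P3, P5 and equate their P3, P5 entries. Rows 2 and 3 agree on P3, P4, P5; apply P3, P4, P5→P1 and equate their P1 entries. No row becomes fully distinguished — the join is lossy.
Dependency preservation: the restricted closure of {P3, P4, P5} across the fragments never reaches {P1}, so P3, P4, P5 → P1 cannot be enforced without a join — not preserved.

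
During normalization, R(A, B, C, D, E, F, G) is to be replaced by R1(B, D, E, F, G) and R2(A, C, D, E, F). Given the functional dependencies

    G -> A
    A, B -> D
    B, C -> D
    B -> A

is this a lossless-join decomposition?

No

Common attributes: R1 ∩ R2 = {D, E, F}.
No dependency enlarges {D, E, F}, so (D, E, F)⁺ = {D, E, F}.
The closure contains neither all of R1 = {B, D, E, F, G} nor all of R2 = {A, C, D, E, F}, so the common attributes are not a superkey of either fragment. The join is lossy.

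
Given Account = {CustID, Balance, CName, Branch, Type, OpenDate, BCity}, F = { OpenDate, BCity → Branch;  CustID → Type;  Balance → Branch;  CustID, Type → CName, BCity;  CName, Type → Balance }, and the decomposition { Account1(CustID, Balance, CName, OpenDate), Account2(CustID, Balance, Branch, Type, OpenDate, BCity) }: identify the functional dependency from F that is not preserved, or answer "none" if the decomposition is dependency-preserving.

Check CName, Type → Balance: no single fragment contains all of {Balance, CName, Type}, and the restricted closure of {CName, Type} across the fragments never reaches {Balance}.
OpenDate, BCity → Branch is preserved.
CustID → Type is preserved.
Balance → Branch is preserved.
CustID, Type → CName, BCity is preserved.

CName, Type → Balance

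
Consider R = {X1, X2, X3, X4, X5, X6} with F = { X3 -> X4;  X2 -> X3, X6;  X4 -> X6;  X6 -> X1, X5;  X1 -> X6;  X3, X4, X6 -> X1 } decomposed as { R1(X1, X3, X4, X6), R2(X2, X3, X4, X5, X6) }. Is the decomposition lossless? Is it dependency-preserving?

Lossless test: (X3, X4, X6)⁺ = {X1, X3, X4, X5, X6}, which contains all of one fragment — lossless.
Dependency preservation: X6 → X1, X5 is not contained in any single fragment, but the restricted closure of its left-hand side across the fragments still reaches the right-hand side; the remaining FDs each lie inside some fragment. All dependencies are preserved.

lossless and dependency-preserving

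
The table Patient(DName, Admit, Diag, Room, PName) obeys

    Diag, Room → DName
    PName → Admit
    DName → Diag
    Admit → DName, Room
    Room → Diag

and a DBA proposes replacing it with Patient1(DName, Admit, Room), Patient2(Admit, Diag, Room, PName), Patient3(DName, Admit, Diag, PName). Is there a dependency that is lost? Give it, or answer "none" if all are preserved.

none

Diag, Room → DName: restricted closure across fragments reaches DName.
PName → Admit lies within Patient2.
DName → Diag lies within Patient3.
Admit → DName, Room lies within Patient1.
Room → Diag lies within Patient2.
Every dependency is enforceable on the fragments, so the decomposition is dependency-preserving.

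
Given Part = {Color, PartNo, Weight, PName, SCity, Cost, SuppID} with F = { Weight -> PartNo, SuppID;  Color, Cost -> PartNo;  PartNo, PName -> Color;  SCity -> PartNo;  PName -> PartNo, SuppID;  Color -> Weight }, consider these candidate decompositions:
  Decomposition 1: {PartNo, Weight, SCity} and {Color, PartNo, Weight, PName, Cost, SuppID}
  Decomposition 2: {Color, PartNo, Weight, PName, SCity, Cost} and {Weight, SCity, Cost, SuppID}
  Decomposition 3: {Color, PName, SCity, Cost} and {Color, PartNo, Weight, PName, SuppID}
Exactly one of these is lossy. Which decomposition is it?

Decomposition 1

Decomposition 1: common = {PartNo, Weight}, closure = {PartNo, Weight, SuppID} → lossy.
Decomposition 2: common = {Weight, SCity, Cost}, closure = {PartNo, Weight, SCity, Cost, SuppID} → lossless.
Decomposition 3: common = {Color, PName}, closure = {Color, PartNo, Weight, PName, SuppID} → lossless.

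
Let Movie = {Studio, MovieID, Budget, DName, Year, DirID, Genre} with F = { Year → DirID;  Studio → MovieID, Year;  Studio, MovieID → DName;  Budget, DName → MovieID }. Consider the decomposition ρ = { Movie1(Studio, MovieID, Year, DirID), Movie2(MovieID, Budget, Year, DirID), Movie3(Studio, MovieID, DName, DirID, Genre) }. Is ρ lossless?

No

Chase test. Columns are Studio, MovieID, Budget, DName, Year, DirID, Genre; row i has aⱼ where attribute j ∈ Moviei, else bᵢⱼ.
Initial tableau (one row per fragment):
  row 1: a1 a2 b13 b14 a5 a6 b17
  row 2: b21 a2 a3 b24 a5 a6 b27
  row 3: a1 a2 b33 a4 b35 a6 a7
Rows 1 and 3 agree on Studio; apply Studio→MovieID, Year and equate their MovieID, Year entries.
Rows 1 and 3 agree on Studio, MovieID; apply Studio, MovieID→DName and equate their DName entries.
No row becomes fully distinguished — the join is lossy.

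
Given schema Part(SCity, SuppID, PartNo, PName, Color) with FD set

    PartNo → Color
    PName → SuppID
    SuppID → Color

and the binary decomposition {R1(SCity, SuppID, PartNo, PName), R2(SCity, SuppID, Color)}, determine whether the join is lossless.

Common attributes: R1 ∩ R2 = {SCity, SuppID}.
Closure of {SCity, SuppID}: SuppID → Color applies, adding Color. So (SCity, SuppID)⁺ = {SCity, SuppID, Color}.
This closure contains every attribute of R2, so R1 ∩ R2 → R2. The join is lossless.

Yes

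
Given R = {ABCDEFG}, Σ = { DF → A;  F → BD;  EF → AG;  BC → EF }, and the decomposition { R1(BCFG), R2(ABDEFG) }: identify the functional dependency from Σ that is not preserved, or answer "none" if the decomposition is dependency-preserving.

BC → EF

Check BC → EF: no single fragment contains all of {BCEF}, and the restricted closure of {BC} across the fragments never reaches {EF}.
DF → A is preserved.
F → BD is preserved.
EF → AG is preserved.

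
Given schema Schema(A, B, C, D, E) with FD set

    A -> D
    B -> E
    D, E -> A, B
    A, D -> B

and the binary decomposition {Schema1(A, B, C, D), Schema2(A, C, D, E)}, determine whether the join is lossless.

Common attributes: Schema1 ∩ Schema2 = {A, C, D}.
Closure of {A, C, D}: A, D → B applies, adding B; B → E applies, adding E. So (A, C, D)⁺ = {A, B, C, D, E}.
This closure contains every attribute of Schema1, so Schema1 ∩ Schema2 → Schema1. The join is lossless.

Yes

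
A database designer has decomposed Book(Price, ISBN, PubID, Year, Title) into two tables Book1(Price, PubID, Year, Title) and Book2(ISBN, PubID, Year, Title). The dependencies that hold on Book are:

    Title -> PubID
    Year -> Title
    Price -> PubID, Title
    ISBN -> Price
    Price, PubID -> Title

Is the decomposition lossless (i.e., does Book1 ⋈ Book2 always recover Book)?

No

Common attributes: Book1 ∩ Book2 = {PubID, Year, Title}.
No dependency enlarges {PubID, Year, Title}, so (PubID, Year, Title)⁺ = {PubID, Year, Title}.
The closure contains neither all of Book1 = {Price, PubID, Year, Title} nor all of Book2 = {ISBN, PubID, Year, Title}, so the common attributes are not a superkey of either fragment. The join is lossy.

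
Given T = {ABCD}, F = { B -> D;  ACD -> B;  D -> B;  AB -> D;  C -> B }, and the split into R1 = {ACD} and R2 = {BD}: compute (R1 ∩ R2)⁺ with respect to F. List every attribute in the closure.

BD

R1 ∩ R2 = {D}.
D → B applies, adding B
Closure: {BD}.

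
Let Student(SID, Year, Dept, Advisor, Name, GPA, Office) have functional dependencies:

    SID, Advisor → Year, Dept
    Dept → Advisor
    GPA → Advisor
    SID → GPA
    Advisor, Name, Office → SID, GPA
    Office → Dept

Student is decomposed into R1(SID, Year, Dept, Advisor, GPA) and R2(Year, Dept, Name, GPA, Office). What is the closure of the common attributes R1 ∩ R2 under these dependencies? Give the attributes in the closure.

R1 ∩ R2 = {Year, Dept, GPA}.
Dept → Advisor applies, adding Advisor
Closure: {Year, Dept, Advisor, GPA}.

Year, Dept, Advisor, GPA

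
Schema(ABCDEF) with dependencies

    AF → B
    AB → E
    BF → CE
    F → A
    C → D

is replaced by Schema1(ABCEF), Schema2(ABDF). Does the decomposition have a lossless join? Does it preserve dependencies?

Lossless test: (ABF)⁺ = {ABCDEF}, which contains all of one fragment — lossless.
Dependency preservation: the restricted closure of {C} across the fragments never reaches {D}, so C → D cannot be enforced without a join — not preserved.

lossless but not dependency-preserving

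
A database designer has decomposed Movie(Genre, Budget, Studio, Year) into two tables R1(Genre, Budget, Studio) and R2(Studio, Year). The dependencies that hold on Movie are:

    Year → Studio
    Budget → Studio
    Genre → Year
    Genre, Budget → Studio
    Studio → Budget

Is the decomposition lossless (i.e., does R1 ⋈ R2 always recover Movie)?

No

Common attributes: R1 ∩ R2 = {Studio}.
Closure of {Studio}: Studio → Budget applies, adding Budget. So (Studio)⁺ = {Budget, Studio}.
The closure contains neither all of R1 = {Genre, Budget, Studio} nor all of R2 = {Studio, Year}, so the common attributes are not a superkey of either fragment. The join is lossy.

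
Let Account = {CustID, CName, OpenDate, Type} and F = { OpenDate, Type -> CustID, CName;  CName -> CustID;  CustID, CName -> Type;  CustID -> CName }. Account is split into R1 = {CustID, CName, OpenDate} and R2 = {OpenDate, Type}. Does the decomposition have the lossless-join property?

Common attributes: R1 ∩ R2 = {OpenDate}.
No dependency enlarges {OpenDate}, so (OpenDate)⁺ = {OpenDate}.
The closure contains neither all of R1 = {CustID, CName, OpenDate} nor all of R2 = {OpenDate, Type}, so the common attributes are not a superkey of either fragment. The join is lossy.

No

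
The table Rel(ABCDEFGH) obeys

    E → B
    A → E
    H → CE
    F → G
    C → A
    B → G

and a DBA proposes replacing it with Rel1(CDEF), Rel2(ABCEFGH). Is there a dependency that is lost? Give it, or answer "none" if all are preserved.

none

E → B lies within Rel2.
A → E lies within Rel2.
H → CE lies within Rel2.
F → G lies within Rel2.
C → A lies within Rel2.
B → G lies within Rel2.
Every dependency is enforceable on the fragments, so the decomposition is dependency-preserving.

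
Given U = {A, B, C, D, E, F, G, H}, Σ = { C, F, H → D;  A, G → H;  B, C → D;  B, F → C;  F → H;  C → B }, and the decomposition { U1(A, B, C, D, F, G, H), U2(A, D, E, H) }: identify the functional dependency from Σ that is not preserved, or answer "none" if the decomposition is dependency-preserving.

none

C, F, H → D lies within U1.
A, G → H lies within U1.
B, C → D lies within U1.
B, F → C lies within U1.
F → H lies within U1.
C → B lies within U1.
Every dependency is enforceable on the fragments, so the decomposition is dependency-preserving.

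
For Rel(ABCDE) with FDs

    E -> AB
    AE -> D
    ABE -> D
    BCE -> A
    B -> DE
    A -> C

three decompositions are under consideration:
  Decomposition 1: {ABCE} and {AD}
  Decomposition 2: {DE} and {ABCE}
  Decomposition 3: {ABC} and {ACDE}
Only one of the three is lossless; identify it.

Decomposition 2

Decomposition 1: common = {A}, closure = {AC} → lossy.
Decomposition 2: common = {E}, closure = {ABCDE} → lossless.
Decomposition 3: common = {AC}, closure = {AC} → lossy.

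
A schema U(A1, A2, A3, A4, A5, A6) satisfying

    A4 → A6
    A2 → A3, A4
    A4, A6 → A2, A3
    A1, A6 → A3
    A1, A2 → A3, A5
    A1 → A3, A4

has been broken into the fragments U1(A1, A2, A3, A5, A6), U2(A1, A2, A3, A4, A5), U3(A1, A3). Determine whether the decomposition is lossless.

Yes

Chase test. Columns are A1, A2, A3, A4, A5, A6; row i has aⱼ where attribute j ∈ Ui, else bᵢⱼ.
Initial tableau (one row per fragment):
  row 1: a1 a2 a3 b14 a5 a6
  row 2: a1 a2 a3 a4 a5 b26
  row 3: a1 b32 a3 b34 b35 b36
Rows 1 and 2 agree on A2; apply A2→A3, A4 and equate their A3, A4 entries.
Rows 1 and 3 agree on A1; apply A1→A3, A4 and equate their A3, A4 entries.
Rows 1 and 2 agree on A4; apply A4→A6 and equate their A6 entries.
Rows 1 and 3 agree on A4; apply A4→A6 and equate their A6 entries.
Rows 1 and 3 agree on A4, A6; apply A4, A6→A2, A3 and equate their A2, A3 entries.
Rows 1 and 3 agree on A1, A2; apply A1, A2→A3, A5 and equate their A3, A5 entries.
Row 1 is now all distinguished symbols — the join is lossless.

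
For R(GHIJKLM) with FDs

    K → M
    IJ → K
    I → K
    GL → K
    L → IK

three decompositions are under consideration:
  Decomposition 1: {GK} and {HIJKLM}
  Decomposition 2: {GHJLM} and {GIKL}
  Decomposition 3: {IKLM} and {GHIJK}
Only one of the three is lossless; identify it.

Decomposition 2

Decomposition 1: common = {K}, closure = {KM} → lossy.
Decomposition 2: common = {GL}, closure = {GIKLM} → lossless.
Decomposition 3: common = {IK}, closure = {IKM} → lossy.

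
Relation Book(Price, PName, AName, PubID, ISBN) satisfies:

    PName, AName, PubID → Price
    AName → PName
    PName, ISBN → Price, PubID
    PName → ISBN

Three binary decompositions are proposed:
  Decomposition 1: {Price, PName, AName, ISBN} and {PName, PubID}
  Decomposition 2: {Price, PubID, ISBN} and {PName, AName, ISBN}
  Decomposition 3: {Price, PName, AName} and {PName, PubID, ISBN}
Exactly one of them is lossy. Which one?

Decomposition 1: common = {PName}, closure = {Price, PName, PubID, ISBN} → lossless.
Decomposition 2: common = {ISBN}, closure = {ISBN} → lossy.
Decomposition 3: common = {PName}, closure = {Price, PName, PubID, ISBN} → lossless.

Decomposition 2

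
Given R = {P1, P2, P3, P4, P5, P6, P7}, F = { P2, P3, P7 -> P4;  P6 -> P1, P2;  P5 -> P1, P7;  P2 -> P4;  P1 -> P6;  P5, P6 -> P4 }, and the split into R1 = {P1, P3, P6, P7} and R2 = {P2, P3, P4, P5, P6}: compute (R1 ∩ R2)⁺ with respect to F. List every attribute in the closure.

R1 ∩ R2 = {P3, P6}.
P6 → P1, P2 applies, adding P1, P2
P2 → P4 applies, adding P4
Closure: {P1, P2, P3, P4, P6}.

P1, P2, P3, P4, P6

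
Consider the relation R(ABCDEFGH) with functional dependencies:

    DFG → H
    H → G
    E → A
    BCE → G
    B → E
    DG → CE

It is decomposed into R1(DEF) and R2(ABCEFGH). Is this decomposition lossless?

No

Common attributes: R1 ∩ R2 = {EF}.
Closure of {EF}: E → A applies, adding A. So (EF)⁺ = {AEF}.
The closure contains neither all of R1 = {DEF} nor all of R2 = {ABCEFGH}, so the common attributes are not a superkey of either fragment. The join is lossy.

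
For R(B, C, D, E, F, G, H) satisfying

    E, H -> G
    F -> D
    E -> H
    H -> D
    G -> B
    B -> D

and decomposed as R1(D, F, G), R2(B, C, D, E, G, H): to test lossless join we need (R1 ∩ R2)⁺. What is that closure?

B, D, G

R1 ∩ R2 = {D, G}.
G → B applies, adding B
Closure: {B, D, G}.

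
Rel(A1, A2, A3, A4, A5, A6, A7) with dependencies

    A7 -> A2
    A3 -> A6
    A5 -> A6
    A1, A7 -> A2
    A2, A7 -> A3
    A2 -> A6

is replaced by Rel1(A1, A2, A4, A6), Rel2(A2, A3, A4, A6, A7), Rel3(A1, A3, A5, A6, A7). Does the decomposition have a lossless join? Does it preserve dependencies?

Lossless test (chase): Rows 2 and 3 agree on A7; apply A7→A2 and equate their A2 entries. No row becomes fully distinguished — the join is lossy.
Dependency preservation: A1, A7 → A2 is not contained in any single fragment, but the restricted closure of its left-hand side across the fragments still reaches the right-hand side; the remaining FDs each lie inside some fragment. All dependencies are preserved.

lossy but dependency-preserving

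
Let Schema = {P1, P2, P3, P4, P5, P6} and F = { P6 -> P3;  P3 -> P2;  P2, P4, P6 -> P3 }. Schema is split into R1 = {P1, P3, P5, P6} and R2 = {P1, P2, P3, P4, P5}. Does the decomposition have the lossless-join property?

Common attributes: R1 ∩ R2 = {P1, P3, P5}.
Closure of {P1, P3, P5}: P3 → P2 applies, adding P2. So (P1, P3, P5)⁺ = {P1, P2, P3, P5}.
The closure contains neither all of R1 = {P1, P3, P5, P6} nor all of R2 = {P1, P2, P3, P4, P5}, so the common attributes are not a superkey of either fragment. The join is lossy.

No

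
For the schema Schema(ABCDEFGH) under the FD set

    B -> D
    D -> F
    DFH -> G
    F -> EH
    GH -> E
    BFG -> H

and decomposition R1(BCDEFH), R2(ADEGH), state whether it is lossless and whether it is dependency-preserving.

lossy but dependency-preserving

Lossless test: (DEH)⁺ = {DEFGH}, which is a superkey of neither fragment — lossy.
Dependency preservation: DFH → G; BFG → H are not contained in any single fragment, but the restricted closure of each left-hand side across the fragments still reaches the right-hand side; the remaining FDs each lie inside some fragment. All dependencies are preserved.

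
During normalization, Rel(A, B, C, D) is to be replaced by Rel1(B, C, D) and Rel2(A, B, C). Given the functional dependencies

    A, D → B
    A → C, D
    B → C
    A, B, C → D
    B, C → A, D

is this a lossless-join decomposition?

Yes

Common attributes: Rel1 ∩ Rel2 = {B, C}.
Closure of {B, C}: B, C → A, D applies, adding A, D. So (B, C)⁺ = {A, B, C, D}.
This closure contains every attribute of Rel1, so Rel1 ∩ Rel2 → Rel1. The join is lossless.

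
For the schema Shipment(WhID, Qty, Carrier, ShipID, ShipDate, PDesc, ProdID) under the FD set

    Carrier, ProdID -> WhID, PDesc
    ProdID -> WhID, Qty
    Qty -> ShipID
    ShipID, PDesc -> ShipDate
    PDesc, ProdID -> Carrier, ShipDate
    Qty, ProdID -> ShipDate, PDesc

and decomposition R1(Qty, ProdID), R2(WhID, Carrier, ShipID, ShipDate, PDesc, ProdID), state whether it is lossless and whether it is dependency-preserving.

lossless but not dependency-preserving

Lossless test: (ProdID)⁺ = {WhID, Qty, Carrier, ShipID, ShipDate, PDesc, ProdID}, which contains all of one fragment — lossless.
Dependency preservation: the restricted closure of {Qty} across the fragments never reaches {ShipID}, so Qty → ShipID cannot be enforced without a join — not preserved.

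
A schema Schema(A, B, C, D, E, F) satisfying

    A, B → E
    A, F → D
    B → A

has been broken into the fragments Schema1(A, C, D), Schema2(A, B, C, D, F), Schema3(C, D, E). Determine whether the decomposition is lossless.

No

Chase test. Columns are A, B, C, D, E, F; row i has aⱼ where attribute j ∈ Schemai, else bᵢⱼ.
Initial tableau (one row per fragment):
  row 1: a1 b12 a3 a4 b15 b16
  row 2: a1 a2 a3 a4 b25 a6
  row 3: b31 b32 a3 a4 a5 b36
No row becomes fully distinguished — the join is lossy.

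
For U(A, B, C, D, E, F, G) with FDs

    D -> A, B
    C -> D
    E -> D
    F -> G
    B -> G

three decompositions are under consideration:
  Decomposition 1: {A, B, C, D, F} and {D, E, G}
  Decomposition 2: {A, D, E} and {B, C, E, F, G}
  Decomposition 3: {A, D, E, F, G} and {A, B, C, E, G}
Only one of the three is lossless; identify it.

Decomposition 2

Decomposition 1: common = {D}, closure = {A, B, D, G} → lossy.
Decomposition 2: common = {E}, closure = {A, B, D, E, G} → lossless.
Decomposition 3: common = {A, E, G}, closure = {A, B, D, E, G} → lossy.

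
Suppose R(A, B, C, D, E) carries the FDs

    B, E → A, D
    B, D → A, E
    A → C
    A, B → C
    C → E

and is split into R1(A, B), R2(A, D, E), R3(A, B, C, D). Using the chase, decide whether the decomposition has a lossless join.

Yes

Chase test. Columns are A, B, C, D, E; row i has aⱼ where attribute j ∈ Ri, else bᵢⱼ.
Initial tableau (one row per fragment):
  row 1: a1 a2 b13 b14 b15
  row 2: a1 b22 b23 a4 a5
  row 3: a1 a2 a3 a4 b35
Rows 1 and 2 agree on A; apply A→C and equate their C entries.
Rows 1 and 3 agree on A; apply A→C and equate their C entries.
Rows 1 and 2 agree on C; apply C→E and equate their E entries.
Rows 1 and 3 agree on C; apply C→E and equate their E entries.
Rows 1 and 3 agree on B, E; apply B, E→A, D and equate their A, D entries.
Row 1 is now all distinguished symbols — the join is lossless.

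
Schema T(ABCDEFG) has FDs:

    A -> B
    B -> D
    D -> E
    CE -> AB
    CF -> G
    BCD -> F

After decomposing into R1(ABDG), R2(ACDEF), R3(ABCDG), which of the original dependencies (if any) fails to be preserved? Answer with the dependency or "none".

CF -> G

Check CF → G: no single fragment contains all of {CFG}, and the restricted closure of {CF} across the fragments never reaches {G}.
A → B is preserved.
B → D is preserved.
D → E is preserved.
CE → AB is preserved.
BCD → F is preserved.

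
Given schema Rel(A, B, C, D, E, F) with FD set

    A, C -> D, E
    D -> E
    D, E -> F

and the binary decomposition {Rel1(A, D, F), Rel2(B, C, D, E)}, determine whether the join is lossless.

Common attributes: Rel1 ∩ Rel2 = {D}.
Closure of {D}: D → E applies, adding E; D, E → F applies, adding F. So (D)⁺ = {D, E, F}.
The closure contains neither all of Rel1 = {A, D, F} nor all of Rel2 = {B, C, D, E}, so the common attributes are not a superkey of either fragment. The join is lossy.

No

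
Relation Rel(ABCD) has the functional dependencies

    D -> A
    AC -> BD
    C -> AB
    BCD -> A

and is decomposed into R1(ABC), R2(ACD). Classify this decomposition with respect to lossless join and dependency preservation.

lossless and dependency-preserving

Lossless test: (AC)⁺ = {ABCD}, which contains all of one fragment — lossless.
Dependency preservation: AC → BD; BCD → A are not contained in any single fragment, but the restricted closure of each left-hand side across the fragments still reaches the right-hand side; the remaining FDs each lie inside some fragment. All dependencies are preserved.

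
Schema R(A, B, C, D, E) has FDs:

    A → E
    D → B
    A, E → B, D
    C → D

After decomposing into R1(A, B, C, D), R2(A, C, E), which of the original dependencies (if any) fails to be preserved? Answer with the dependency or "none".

none

A → E lies within R2.
D → B lies within R1.
A, E → B, D: restricted closure across fragments reaches B, D.
C → D lies within R1.
Every dependency is enforceable on the fragments, so the decomposition is dependency-preserving.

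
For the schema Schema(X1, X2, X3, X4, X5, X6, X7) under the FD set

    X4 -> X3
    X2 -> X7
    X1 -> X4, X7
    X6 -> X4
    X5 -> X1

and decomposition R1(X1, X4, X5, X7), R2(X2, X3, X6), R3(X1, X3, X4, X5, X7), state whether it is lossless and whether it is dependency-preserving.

lossy and not dependency-preserving

Lossless test (chase): Rows 1 and 3 agree on X4; apply X4→X3 and equate their X3 entries. No row becomes fully distinguished — the join is lossy.
Dependency preservation: the restricted closure of {X2} across the fragments never reaches {X7}, so X2 → X7 cannot be enforced without a join — not preserved.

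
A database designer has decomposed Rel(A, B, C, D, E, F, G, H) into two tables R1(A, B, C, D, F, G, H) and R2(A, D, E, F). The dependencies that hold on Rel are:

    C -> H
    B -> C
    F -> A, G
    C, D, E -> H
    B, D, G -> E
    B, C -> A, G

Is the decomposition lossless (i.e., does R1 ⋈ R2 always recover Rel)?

No

Common attributes: R1 ∩ R2 = {A, D, F}.
Closure of {A, D, F}: F → A, G applies, adding G. So (A, D, F)⁺ = {A, D, F, G}.
The closure contains neither all of R1 = {A, B, C, D, F, G, H} nor all of R2 = {A, D, E, F}, so the common attributes are not a superkey of either fragment. The join is lossy.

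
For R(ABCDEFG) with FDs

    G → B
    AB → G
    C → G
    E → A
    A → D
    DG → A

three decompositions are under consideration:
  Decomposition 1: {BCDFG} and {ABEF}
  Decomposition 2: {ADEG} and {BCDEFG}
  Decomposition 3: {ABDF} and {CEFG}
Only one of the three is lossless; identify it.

Decomposition 1: common = {BF}, closure = {BF} → lossy.
Decomposition 2: common = {DEG}, closure = {ABDEG} → lossless.
Decomposition 3: common = {F}, closure = {F} → lossy.

Decomposition 2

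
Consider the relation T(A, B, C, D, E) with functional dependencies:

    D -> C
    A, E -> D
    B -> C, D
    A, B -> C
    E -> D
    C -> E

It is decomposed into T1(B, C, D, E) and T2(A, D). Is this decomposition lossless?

No

Common attributes: T1 ∩ T2 = {D}.
Closure of {D}: D → C applies, adding C; C → E applies, adding E. So (D)⁺ = {C, D, E}.
The closure contains neither all of T1 = {B, C, D, E} nor all of T2 = {A, D}, so the common attributes are not a superkey of either fragment. The join is lossy.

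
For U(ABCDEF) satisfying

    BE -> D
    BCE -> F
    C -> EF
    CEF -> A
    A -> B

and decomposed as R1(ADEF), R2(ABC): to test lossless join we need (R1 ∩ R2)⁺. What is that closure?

AB

R1 ∩ R2 = {A}.
A → B applies, adding B
Closure: {AB}.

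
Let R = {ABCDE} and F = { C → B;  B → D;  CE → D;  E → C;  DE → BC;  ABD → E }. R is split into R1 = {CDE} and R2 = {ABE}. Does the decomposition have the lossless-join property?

Common attributes: R1 ∩ R2 = {E}.
Closure of {E}: E → C applies, adding C; C → B applies, adding B; B → D applies, adding D. So (E)⁺ = {BCDE}.
This closure contains every attribute of R1, so R1 ∩ R2 → R1. The join is lossless.

Yes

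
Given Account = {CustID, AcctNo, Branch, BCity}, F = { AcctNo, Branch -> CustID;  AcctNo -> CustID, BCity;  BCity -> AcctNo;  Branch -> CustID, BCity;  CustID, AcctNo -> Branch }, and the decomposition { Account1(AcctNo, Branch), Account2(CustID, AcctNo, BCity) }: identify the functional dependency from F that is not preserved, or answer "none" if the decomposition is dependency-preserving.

AcctNo, Branch → CustID: restricted closure across fragments reaches CustID.
AcctNo → CustID, BCity lies within Account2.
BCity → AcctNo lies within Account2.
Branch → CustID, BCity: restricted closure across fragments reaches CustID, BCity.
CustID, AcctNo → Branch: restricted closure across fragments reaches Branch.
Every dependency is enforceable on the fragments, so the decomposition is dependency-preserving.

none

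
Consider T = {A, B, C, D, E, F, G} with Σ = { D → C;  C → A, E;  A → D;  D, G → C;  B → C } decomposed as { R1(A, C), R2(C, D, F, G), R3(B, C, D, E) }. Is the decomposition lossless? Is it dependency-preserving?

Lossless test (chase): Rows 1 and 2 agree on C; apply C→A, E and equate their A, E entries. Rows 1 and 3 agree on C; apply C→A, E and equate their A, E entries. Rows 1 and 2 agree on A; apply A→D and equate their D entries. No row becomes fully distinguished — the join is lossy.
Dependency preservation: C → A, E; A → D are not contained in any single fragment, but the restricted closure of each left-hand side across the fragments still reaches the right-hand side; the remaining FDs each lie inside some fragment. All dependencies are preserved.

lossy but dependency-preserving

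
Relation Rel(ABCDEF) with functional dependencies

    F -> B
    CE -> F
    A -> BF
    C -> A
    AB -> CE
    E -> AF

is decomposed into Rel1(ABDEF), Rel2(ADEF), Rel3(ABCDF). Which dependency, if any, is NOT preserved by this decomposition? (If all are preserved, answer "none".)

F → B lies within Rel1.
CE → F: restricted closure across fragments reaches F.
A → BF lies within Rel1.
C → A lies within Rel3.
AB → CE: restricted closure across fragments reaches CE.
E → AF lies within Rel1.
Every dependency is enforceable on the fragments, so the decomposition is dependency-preserving.

none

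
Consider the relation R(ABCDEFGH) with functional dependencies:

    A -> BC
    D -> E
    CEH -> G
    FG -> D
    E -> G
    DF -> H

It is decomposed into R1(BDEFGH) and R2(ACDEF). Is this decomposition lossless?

No

Common attributes: R1 ∩ R2 = {DEF}.
Closure of {DEF}: E → G applies, adding G; DF → H applies, adding H. So (DEF)⁺ = {DEFGH}.
The closure contains neither all of R1 = {BDEFGH} nor all of R2 = {ACDEF}, so the common attributes are not a superkey of either fragment. The join is lossy.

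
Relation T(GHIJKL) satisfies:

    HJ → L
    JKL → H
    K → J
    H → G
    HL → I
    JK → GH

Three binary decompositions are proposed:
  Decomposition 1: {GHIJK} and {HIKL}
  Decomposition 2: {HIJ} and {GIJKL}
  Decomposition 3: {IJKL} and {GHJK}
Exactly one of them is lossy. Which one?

Decomposition 1: common = {HIK}, closure = {GHIJKL} → lossless.
Decomposition 2: common = {IJ}, closure = {IJ} → lossy.
Decomposition 3: common = {JK}, closure = {GHIJKL} → lossless.

Decomposition 2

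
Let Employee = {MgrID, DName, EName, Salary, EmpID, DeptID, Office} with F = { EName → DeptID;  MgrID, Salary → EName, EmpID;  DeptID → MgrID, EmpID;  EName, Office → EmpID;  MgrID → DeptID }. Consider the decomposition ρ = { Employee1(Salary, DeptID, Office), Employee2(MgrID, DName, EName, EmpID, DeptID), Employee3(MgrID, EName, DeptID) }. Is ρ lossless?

No

Chase test. Columns are MgrID, DName, EName, Salary, EmpID, DeptID, Office; row i has aⱼ where attribute j ∈ Employeei, else bᵢⱼ.
Initial tableau (one row per fragment):
  row 1: b11 b12 b13 a4 b15 a6 a7
  row 2: a1 a2 a3 b24 a5 a6 b27
  row 3: a1 b32 a3 b34 b35 a6 b37
Rows 1 and 2 agree on DeptID; apply DeptID→MgrID, EmpID and equate their MgrID, EmpID entries.
Rows 1 and 3 agree on DeptID; apply DeptID→MgrID, EmpID and equate their MgrID, EmpID entries.
No row becomes fully distinguished — the join is lossy.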